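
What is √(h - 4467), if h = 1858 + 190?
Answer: I*√2419 ≈ 49.183*I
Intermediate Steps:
h = 2048
√(h - 4467) = √(2048 - 4467) = √(-2419) = I*√2419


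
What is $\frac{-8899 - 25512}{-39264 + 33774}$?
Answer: $\frac{34411}{5490} \approx 6.2679$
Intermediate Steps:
$\frac{-8899 - 25512}{-39264 + 33774} = - \frac{34411}{-5490} = \left(-34411\right) \left(- \frac{1}{5490}\right) = \frac{34411}{5490}$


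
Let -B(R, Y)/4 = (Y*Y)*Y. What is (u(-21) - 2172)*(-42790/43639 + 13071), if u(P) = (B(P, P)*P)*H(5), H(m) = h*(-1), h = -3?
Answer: -1332335044239576/43639 ≈ -3.0531e+10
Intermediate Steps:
B(R, Y) = -4*Y³ (B(R, Y) = -4*Y*Y*Y = -4*Y²*Y = -4*Y³)
H(m) = 3 (H(m) = -3*(-1) = 3)
u(P) = -12*P⁴ (u(P) = ((-4*P³)*P)*3 = -4*P⁴*3 = -12*P⁴)
(u(-21) - 2172)*(-42790/43639 + 13071) = (-12*(-21)⁴ - 2172)*(-42790/43639 + 13071) = (-12*194481 - 2172)*(-42790*1/43639 + 13071) = (-2333772 - 2172)*(-42790/43639 + 13071) = -2335944*570362579/43639 = -1332335044239576/43639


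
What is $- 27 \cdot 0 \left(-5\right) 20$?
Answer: $0$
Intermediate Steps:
$- 27 \cdot 0 \left(-5\right) 20 = \left(-27\right) 0 \cdot 20 = 0 \cdot 20 = 0$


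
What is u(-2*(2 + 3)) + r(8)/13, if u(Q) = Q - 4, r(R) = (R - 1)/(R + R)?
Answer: -2905/208 ≈ -13.966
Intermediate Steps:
r(R) = (-1 + R)/(2*R) (r(R) = (-1 + R)/((2*R)) = (-1 + R)*(1/(2*R)) = (-1 + R)/(2*R))
u(Q) = -4 + Q
u(-2*(2 + 3)) + r(8)/13 = (-4 - 2*(2 + 3)) + ((1/2)*(-1 + 8)/8)/13 = (-4 - 2*5) + ((1/2)*(1/8)*7)/13 = (-4 - 10) + (1/13)*(7/16) = -14 + 7/208 = -2905/208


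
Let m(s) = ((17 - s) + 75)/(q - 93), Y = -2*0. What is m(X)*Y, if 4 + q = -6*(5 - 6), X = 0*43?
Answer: 0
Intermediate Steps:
X = 0
q = 2 (q = -4 - 6*(5 - 6) = -4 - 6*(-1) = -4 + 6 = 2)
Y = 0
m(s) = -92/91 + s/91 (m(s) = ((17 - s) + 75)/(2 - 93) = (92 - s)/(-91) = (92 - s)*(-1/91) = -92/91 + s/91)
m(X)*Y = (-92/91 + (1/91)*0)*0 = (-92/91 + 0)*0 = -92/91*0 = 0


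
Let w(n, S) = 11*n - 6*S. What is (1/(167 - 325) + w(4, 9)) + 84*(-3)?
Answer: -41397/158 ≈ -262.01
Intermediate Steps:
w(n, S) = -6*S + 11*n
(1/(167 - 325) + w(4, 9)) + 84*(-3) = (1/(167 - 325) + (-6*9 + 11*4)) + 84*(-3) = (1/(-158) + (-54 + 44)) - 252 = (-1/158 - 10) - 252 = -1581/158 - 252 = -41397/158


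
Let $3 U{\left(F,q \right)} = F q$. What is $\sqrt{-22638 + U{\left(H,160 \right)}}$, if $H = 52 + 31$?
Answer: $\frac{i \sqrt{163902}}{3} \approx 134.95 i$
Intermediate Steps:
$H = 83$
$U{\left(F,q \right)} = \frac{F q}{3}$
$\sqrt{-22638 + U{\left(H,160 \right)}} = \sqrt{-22638 + \frac{1}{3} \cdot 83 \cdot 160} = \sqrt{-22638 + \frac{13280}{3}} = \sqrt{- \frac{54634}{3}} = \frac{i \sqrt{163902}}{3}$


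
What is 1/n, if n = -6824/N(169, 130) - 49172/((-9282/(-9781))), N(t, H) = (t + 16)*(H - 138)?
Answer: -858585/44484039437 ≈ -1.9301e-5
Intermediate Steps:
N(t, H) = (-138 + H)*(16 + t) (N(t, H) = (16 + t)*(-138 + H) = (-138 + H)*(16 + t))
n = -44484039437/858585 (n = -6824/(-2208 - 138*169 + 16*130 + 130*169) - 49172/((-9282/(-9781))) = -6824/(-2208 - 23322 + 2080 + 21970) - 49172/((-9282*(-1/9781))) = -6824/(-1480) - 49172/9282/9781 = -6824*(-1/1480) - 49172*9781/9282 = 853/185 - 240475666/4641 = -44484039437/858585 ≈ -51811.)
1/n = 1/(-44484039437/858585) = -858585/44484039437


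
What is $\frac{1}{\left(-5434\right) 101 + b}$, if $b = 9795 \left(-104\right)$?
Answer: $- \frac{1}{1567514} \approx -6.3795 \cdot 10^{-7}$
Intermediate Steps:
$b = -1018680$
$\frac{1}{\left(-5434\right) 101 + b} = \frac{1}{\left(-5434\right) 101 - 1018680} = \frac{1}{-548834 - 1018680} = \frac{1}{-1567514} = - \frac{1}{1567514}$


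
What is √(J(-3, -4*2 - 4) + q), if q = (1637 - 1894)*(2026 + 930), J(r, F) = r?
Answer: I*√759695 ≈ 871.6*I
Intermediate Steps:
q = -759692 (q = -257*2956 = -759692)
√(J(-3, -4*2 - 4) + q) = √(-3 - 759692) = √(-759695) = I*√759695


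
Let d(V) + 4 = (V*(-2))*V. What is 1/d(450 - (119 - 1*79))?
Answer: -1/336204 ≈ -2.9744e-6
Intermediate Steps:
d(V) = -4 - 2*V² (d(V) = -4 + (V*(-2))*V = -4 + (-2*V)*V = -4 - 2*V²)
1/d(450 - (119 - 1*79)) = 1/(-4 - 2*(450 - (119 - 1*79))²) = 1/(-4 - 2*(450 - (119 - 79))²) = 1/(-4 - 2*(450 - 1*40)²) = 1/(-4 - 2*(450 - 40)²) = 1/(-4 - 2*410²) = 1/(-4 - 2*168100) = 1/(-4 - 336200) = 1/(-336204) = -1/336204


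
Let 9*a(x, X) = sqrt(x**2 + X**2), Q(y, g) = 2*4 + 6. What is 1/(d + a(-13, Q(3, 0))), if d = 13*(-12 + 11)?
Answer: -1053/13324 - 9*sqrt(365)/13324 ≈ -0.091935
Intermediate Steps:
Q(y, g) = 14 (Q(y, g) = 8 + 6 = 14)
a(x, X) = sqrt(X**2 + x**2)/9 (a(x, X) = sqrt(x**2 + X**2)/9 = sqrt(X**2 + x**2)/9)
d = -13 (d = 13*(-1) = -13)
1/(d + a(-13, Q(3, 0))) = 1/(-13 + sqrt(14**2 + (-13)**2)/9) = 1/(-13 + sqrt(196 + 169)/9) = 1/(-13 + sqrt(365)/9)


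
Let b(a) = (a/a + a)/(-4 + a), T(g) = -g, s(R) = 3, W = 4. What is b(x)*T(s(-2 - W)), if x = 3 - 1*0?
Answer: 12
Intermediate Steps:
x = 3 (x = 3 + 0 = 3)
b(a) = (1 + a)/(-4 + a)
b(x)*T(s(-2 - W)) = ((1 + 3)/(-4 + 3))*(-1*3) = (4/(-1))*(-3) = -1*4*(-3) = -4*(-3) = 12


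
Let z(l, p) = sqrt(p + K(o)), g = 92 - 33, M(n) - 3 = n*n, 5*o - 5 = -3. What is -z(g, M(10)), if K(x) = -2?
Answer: -sqrt(101) ≈ -10.050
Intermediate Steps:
o = 2/5 (o = 1 + (1/5)*(-3) = 1 - 3/5 = 2/5 ≈ 0.40000)
M(n) = 3 + n**2 (M(n) = 3 + n*n = 3 + n**2)
g = 59
z(l, p) = sqrt(-2 + p) (z(l, p) = sqrt(p - 2) = sqrt(-2 + p))
-z(g, M(10)) = -sqrt(-2 + (3 + 10**2)) = -sqrt(-2 + (3 + 100)) = -sqrt(-2 + 103) = -sqrt(101)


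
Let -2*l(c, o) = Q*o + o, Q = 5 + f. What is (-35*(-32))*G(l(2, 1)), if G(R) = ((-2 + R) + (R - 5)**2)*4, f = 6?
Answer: 506240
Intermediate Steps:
Q = 11 (Q = 5 + 6 = 11)
l(c, o) = -6*o (l(c, o) = -(11*o + o)/2 = -6*o)
G(R) = -8 + 4*R + 4*(-5 + R)**2 (G(R) = ((-2 + R) + (-5 + R)**2)*4 = (-2 + R + (-5 + R)**2)*4 = -8 + 4*R + 4*(-5 + R)**2)
(-35*(-32))*G(l(2, 1)) = (-35*(-32))*(-8 + 4*(-6*1) + 4*(-5 - 6*1)**2) = 1120*(-8 + 4*(-6) + 4*(-5 - 6)**2) = 1120*(-8 - 24 + 4*(-11)**2) = 1120*(-8 - 24 + 4*121) = 1120*(-8 - 24 + 484) = 1120*452 = 506240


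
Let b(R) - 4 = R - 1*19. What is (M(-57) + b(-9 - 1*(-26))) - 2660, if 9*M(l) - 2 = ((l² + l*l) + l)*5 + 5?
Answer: 8290/9 ≈ 921.11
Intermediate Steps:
b(R) = -15 + R (b(R) = 4 + (R - 1*19) = 4 + (R - 19) = 4 + (-19 + R) = -15 + R)
M(l) = 7/9 + 5*l/9 + 10*l²/9 (M(l) = 2/9 + (((l² + l*l) + l)*5 + 5)/9 = 2/9 + (((l² + l²) + l)*5 + 5)/9 = 2/9 + ((2*l² + l)*5 + 5)/9 = 2/9 + ((l + 2*l²)*5 + 5)/9 = 2/9 + ((5*l + 10*l²) + 5)/9 = 2/9 + (5 + 5*l + 10*l²)/9 = 2/9 + (5/9 + 5*l/9 + 10*l²/9) = 7/9 + 5*l/9 + 10*l²/9)
(M(-57) + b(-9 - 1*(-26))) - 2660 = ((7/9 + (5/9)*(-57) + (10/9)*(-57)²) + (-15 + (-9 - 1*(-26)))) - 2660 = ((7/9 - 95/3 + (10/9)*3249) + (-15 + (-9 + 26))) - 2660 = ((7/9 - 95/3 + 3610) + (-15 + 17)) - 2660 = (32212/9 + 2) - 2660 = 32230/9 - 2660 = 8290/9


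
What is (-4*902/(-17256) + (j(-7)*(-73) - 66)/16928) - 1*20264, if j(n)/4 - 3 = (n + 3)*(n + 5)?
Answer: -369956485931/18256848 ≈ -20264.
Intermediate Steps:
j(n) = 12 + 4*(3 + n)*(5 + n) (j(n) = 12 + 4*((n + 3)*(n + 5)) = 12 + 4*((3 + n)*(5 + n)) = 12 + 4*(3 + n)*(5 + n))
(-4*902/(-17256) + (j(-7)*(-73) - 66)/16928) - 1*20264 = (-4*902/(-17256) + ((72 + 4*(-7)² + 32*(-7))*(-73) - 66)/16928) - 1*20264 = (-3608*(-1/17256) + ((72 + 4*49 - 224)*(-73) - 66)*(1/16928)) - 20264 = (451/2157 + ((72 + 196 - 224)*(-73) - 66)*(1/16928)) - 20264 = (451/2157 + (44*(-73) - 66)*(1/16928)) - 20264 = (451/2157 + (-3212 - 66)*(1/16928)) - 20264 = (451/2157 - 3278*1/16928) - 20264 = (451/2157 - 1639/8464) - 20264 = 281941/18256848 - 20264 = -369956485931/18256848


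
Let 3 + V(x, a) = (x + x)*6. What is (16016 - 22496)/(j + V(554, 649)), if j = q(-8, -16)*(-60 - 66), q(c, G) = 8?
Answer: -2160/1879 ≈ -1.1495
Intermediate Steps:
V(x, a) = -3 + 12*x (V(x, a) = -3 + (x + x)*6 = -3 + (2*x)*6 = -3 + 12*x)
j = -1008 (j = 8*(-60 - 66) = 8*(-126) = -1008)
(16016 - 22496)/(j + V(554, 649)) = (16016 - 22496)/(-1008 + (-3 + 12*554)) = -6480/(-1008 + (-3 + 6648)) = -6480/(-1008 + 6645) = -6480/5637 = -6480*1/5637 = -2160/1879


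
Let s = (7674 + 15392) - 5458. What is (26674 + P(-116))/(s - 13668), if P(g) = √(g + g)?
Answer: 13337/1970 + I*√58/1970 ≈ 6.7701 + 0.0038659*I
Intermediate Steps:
P(g) = √2*√g (P(g) = √(2*g) = √2*√g)
s = 17608 (s = 23066 - 5458 = 17608)
(26674 + P(-116))/(s - 13668) = (26674 + √2*√(-116))/(17608 - 13668) = (26674 + √2*(2*I*√29))/3940 = (26674 + 2*I*√58)*(1/3940) = 13337/1970 + I*√58/1970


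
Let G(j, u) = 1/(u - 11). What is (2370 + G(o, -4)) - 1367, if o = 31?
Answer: 15044/15 ≈ 1002.9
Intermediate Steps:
G(j, u) = 1/(-11 + u)
(2370 + G(o, -4)) - 1367 = (2370 + 1/(-11 - 4)) - 1367 = (2370 + 1/(-15)) - 1367 = (2370 - 1/15) - 1367 = 35549/15 - 1367 = 15044/15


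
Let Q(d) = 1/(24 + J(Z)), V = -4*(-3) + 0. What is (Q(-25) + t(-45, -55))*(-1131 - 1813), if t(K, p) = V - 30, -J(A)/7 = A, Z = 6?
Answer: 478400/9 ≈ 53156.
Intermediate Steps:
V = 12 (V = 12 + 0 = 12)
J(A) = -7*A
t(K, p) = -18 (t(K, p) = 12 - 30 = -18)
Q(d) = -1/18 (Q(d) = 1/(24 - 7*6) = 1/(24 - 42) = 1/(-18) = -1/18)
(Q(-25) + t(-45, -55))*(-1131 - 1813) = (-1/18 - 18)*(-1131 - 1813) = -325/18*(-2944) = 478400/9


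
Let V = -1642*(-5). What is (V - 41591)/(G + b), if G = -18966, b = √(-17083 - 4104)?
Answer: 633104046/359730343 + 33381*I*√21187/359730343 ≈ 1.7599 + 0.013507*I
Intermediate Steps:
b = I*√21187 (b = √(-21187) = I*√21187 ≈ 145.56*I)
V = 8210
(V - 41591)/(G + b) = (8210 - 41591)/(-18966 + I*√21187) = -33381/(-18966 + I*√21187)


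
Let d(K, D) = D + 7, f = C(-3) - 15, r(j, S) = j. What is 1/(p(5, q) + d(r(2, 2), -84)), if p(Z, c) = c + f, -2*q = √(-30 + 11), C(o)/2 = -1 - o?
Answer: -352/30995 + 2*I*√19/30995 ≈ -0.011357 + 0.00028126*I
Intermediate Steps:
C(o) = -2 - 2*o (C(o) = 2*(-1 - o) = -2 - 2*o)
q = -I*√19/2 (q = -√(-30 + 11)/2 = -I*√19/2 ≈ -2.1795*I)
f = -11 (f = (-2 - 2*(-3)) - 15 = (-2 + 6) - 15 = 4 - 15 = -11)
d(K, D) = 7 + D
p(Z, c) = -11 + c (p(Z, c) = c - 11 = -11 + c)
1/(p(5, q) + d(r(2, 2), -84)) = 1/((-11 - I*√19/2) + (7 - 84)) = 1/((-11 - I*√19/2) - 77) = 1/(-88 - I*√19/2)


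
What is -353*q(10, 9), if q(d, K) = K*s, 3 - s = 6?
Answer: 9531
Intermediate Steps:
s = -3 (s = 3 - 1*6 = 3 - 6 = -3)
q(d, K) = -3*K (q(d, K) = K*(-3) = -3*K)
-353*q(10, 9) = -(-1059)*9 = -353*(-27) = 9531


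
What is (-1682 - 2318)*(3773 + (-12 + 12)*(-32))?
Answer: -15092000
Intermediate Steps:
(-1682 - 2318)*(3773 + (-12 + 12)*(-32)) = -4000*(3773 + 0*(-32)) = -4000*(3773 + 0) = -4000*3773 = -15092000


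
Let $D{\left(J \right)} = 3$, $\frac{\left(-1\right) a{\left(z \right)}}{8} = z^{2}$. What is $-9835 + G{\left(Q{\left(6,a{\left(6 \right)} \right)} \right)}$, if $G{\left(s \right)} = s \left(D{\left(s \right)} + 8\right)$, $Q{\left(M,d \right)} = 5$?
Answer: $-9780$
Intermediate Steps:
$a{\left(z \right)} = - 8 z^{2}$
$G{\left(s \right)} = 11 s$ ($G{\left(s \right)} = s \left(3 + 8\right) = s 11 = 11 s$)
$-9835 + G{\left(Q{\left(6,a{\left(6 \right)} \right)} \right)} = -9835 + 11 \cdot 5 = -9835 + 55 = -9780$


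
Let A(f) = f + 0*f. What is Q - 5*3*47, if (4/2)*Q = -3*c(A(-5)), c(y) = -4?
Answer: -699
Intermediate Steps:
A(f) = f (A(f) = f + 0 = f)
Q = 6 (Q = (-3*(-4))/2 = (1/2)*12 = 6)
Q - 5*3*47 = 6 - 5*3*47 = 6 - 15*47 = 6 - 705 = -699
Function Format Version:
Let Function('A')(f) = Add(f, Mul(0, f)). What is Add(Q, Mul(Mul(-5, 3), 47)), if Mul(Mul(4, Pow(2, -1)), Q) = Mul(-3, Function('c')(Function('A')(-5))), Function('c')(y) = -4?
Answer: -699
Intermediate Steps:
Function('A')(f) = f (Function('A')(f) = Add(f, 0) = f)
Q = 6 (Q = Mul(Rational(1, 2), Mul(-3, -4)) = Mul(Rational(1, 2), 12) = 6)
Add(Q, Mul(Mul(-5, 3), 47)) = Add(6, Mul(Mul(-5, 3), 47)) = Add(6, Mul(-15, 47)) = Add(6, -705) = -699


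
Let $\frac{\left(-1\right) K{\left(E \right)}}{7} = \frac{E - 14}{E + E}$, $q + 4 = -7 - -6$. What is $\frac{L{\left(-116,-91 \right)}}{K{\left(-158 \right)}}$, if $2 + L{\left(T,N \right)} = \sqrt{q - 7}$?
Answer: $\frac{158}{301} - \frac{158 i \sqrt{3}}{301} \approx 0.52492 - 0.90918 i$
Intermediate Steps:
$q = -5$ ($q = -4 - 1 = -5$)
$L{\left(T,N \right)} = -2 + 2 i \sqrt{3}$ ($L{\left(T,N \right)} = -2 + \sqrt{-5 - 7} = -2 + \sqrt{-12} = -2 + 2 i \sqrt{3}$)
$K{\left(E \right)} = - \frac{7 \left(-14 + E\right)}{2 E}$ ($K{\left(E \right)} = - 7 \frac{E - 14}{E + E} = - 7 \frac{-14 + E}{2 E} = - \frac{7 \left(-14 + E\right)}{2 E}$)
$\frac{L{\left(-116,-91 \right)}}{K{\left(-158 \right)}} = \frac{-2 + 2 i \sqrt{3}}{- \frac{7}{2} + \frac{49}{-158}} = \frac{-2 + 2 i \sqrt{3}}{- \frac{7}{2} + 49 \left(- \frac{1}{158}\right)} = \frac{-2 + 2 i \sqrt{3}}{- \frac{7}{2} - \frac{49}{158}} = \frac{-2 + 2 i \sqrt{3}}{- \frac{301}{79}} = \left(-2 + 2 i \sqrt{3}\right) \left(- \frac{79}{301}\right) = \frac{158}{301} - \frac{158 i \sqrt{3}}{301}$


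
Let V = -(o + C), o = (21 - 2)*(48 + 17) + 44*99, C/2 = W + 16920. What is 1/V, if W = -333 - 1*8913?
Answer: -1/20939 ≈ -4.7758e-5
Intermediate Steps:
W = -9246 (W = -333 - 8913 = -9246)
C = 15348 (C = 2*(-9246 + 16920) = 2*7674 = 15348)
o = 5591 (o = 19*65 + 4356 = 1235 + 4356 = 5591)
V = -20939 (V = -(5591 + 15348) = -1*20939 = -20939)
1/V = 1/(-20939) = -1/20939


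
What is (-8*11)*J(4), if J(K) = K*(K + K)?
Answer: -2816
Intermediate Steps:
J(K) = 2*K² (J(K) = K*(2*K) = 2*K²)
(-8*11)*J(4) = (-8*11)*(2*4²) = -176*16 = -88*32 = -2816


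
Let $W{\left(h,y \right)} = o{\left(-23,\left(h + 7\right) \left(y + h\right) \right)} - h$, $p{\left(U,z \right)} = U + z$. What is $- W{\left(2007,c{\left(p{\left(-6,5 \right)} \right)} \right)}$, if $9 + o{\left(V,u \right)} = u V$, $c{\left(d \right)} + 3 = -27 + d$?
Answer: $91534288$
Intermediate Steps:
$c{\left(d \right)} = -30 + d$ ($c{\left(d \right)} = -3 + \left(-27 + d\right) = -30 + d$)
$o{\left(V,u \right)} = -9 + V u$ ($o{\left(V,u \right)} = -9 + u V = -9 + V u$)
$W{\left(h,y \right)} = -9 - h - 23 \left(7 + h\right) \left(h + y\right)$ ($W{\left(h,y \right)} = \left(-9 - 23 \left(h + 7\right) \left(y + h\right)\right) - h = \left(-9 - 23 \left(7 + h\right) \left(h + y\right)\right) - h = -9 - h - 23 \left(7 + h\right) \left(h + y\right)$)
$- W{\left(2007,c{\left(p{\left(-6,5 \right)} \right)} \right)} = - (-9 - 325134 - 161 \left(-30 + \left(-6 + 5\right)\right) - 23 \cdot 2007^{2} - 46161 \left(-30 + \left(-6 + 5\right)\right)) = - (-9 - 325134 - 161 \left(-30 - 1\right) - 92645127 - 46161 \left(-30 - 1\right)) = - (-9 - 325134 - -4991 - 92645127 - 46161 \left(-31\right)) = - (-9 - 325134 + 4991 - 92645127 + 1430991) = \left(-1\right) \left(-91534288\right) = 91534288$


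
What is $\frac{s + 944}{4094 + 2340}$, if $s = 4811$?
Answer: $\frac{5755}{6434} \approx 0.89447$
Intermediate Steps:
$\frac{s + 944}{4094 + 2340} = \frac{4811 + 944}{4094 + 2340} = \frac{5755}{6434}$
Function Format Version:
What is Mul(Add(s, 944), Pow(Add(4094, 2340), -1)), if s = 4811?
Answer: Rational(5755, 6434) ≈ 0.89447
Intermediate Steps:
Mul(Add(s, 944), Pow(Add(4094, 2340), -1)) = Mul(Add(4811, 944), Pow(Add(4094, 2340), -1)) = Mul(5755, Pow(6434, -1)) = Mul(5755, Rational(1, 6434)) = Rational(5755, 6434)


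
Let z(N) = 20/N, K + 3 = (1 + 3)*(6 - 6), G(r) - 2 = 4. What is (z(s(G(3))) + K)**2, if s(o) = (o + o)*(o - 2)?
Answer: 961/144 ≈ 6.6736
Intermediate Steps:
G(r) = 6 (G(r) = 2 + 4 = 6)
K = -3 (K = -3 + (1 + 3)*(6 - 6) = -3 + 4*0 = -3 + 0 = -3)
s(o) = 2*o*(-2 + o) (s(o) = (2*o)*(-2 + o) = 2*o*(-2 + o))
(z(s(G(3))) + K)**2 = (20/((2*6*(-2 + 6))) - 3)**2 = (20/((2*6*4)) - 3)**2 = (20/48 - 3)**2 = (20*(1/48) - 3)**2 = (5/12 - 3)**2 = (-31/12)**2 = 961/144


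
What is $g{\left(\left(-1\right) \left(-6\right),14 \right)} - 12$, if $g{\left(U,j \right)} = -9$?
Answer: $-21$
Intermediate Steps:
$g{\left(\left(-1\right) \left(-6\right),14 \right)} - 12 = -9 - 12 = -21$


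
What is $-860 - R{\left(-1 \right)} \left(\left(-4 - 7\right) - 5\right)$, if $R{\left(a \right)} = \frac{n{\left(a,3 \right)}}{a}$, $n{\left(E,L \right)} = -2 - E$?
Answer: $-844$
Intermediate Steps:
$R{\left(a \right)} = \frac{-2 - a}{a}$
$-860 - R{\left(-1 \right)} \left(\left(-4 - 7\right) - 5\right) = -860 - \frac{-2 - -1}{-1} \left(\left(-4 - 7\right) - 5\right) = -860 - - (-2 + 1) \left(-11 - 5\right) = -860 - \left(-1\right) \left(-1\right) \left(-16\right) = -860 - 1 \left(-16\right) = -860 - -16 = -860 + 16 = -844$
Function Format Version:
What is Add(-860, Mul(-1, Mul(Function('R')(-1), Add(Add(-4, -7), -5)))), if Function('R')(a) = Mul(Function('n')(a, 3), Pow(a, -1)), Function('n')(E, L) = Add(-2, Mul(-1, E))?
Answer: -844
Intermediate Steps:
Function('R')(a) = Mul(Pow(a, -1), Add(-2, Mul(-1, a))) (Function('R')(a) = Mul(Add(-2, Mul(-1, a)), Pow(a, -1)) = Mul(Pow(a, -1), Add(-2, Mul(-1, a))))
Add(-860, Mul(-1, Mul(Function('R')(-1), Add(Add(-4, -7), -5)))) = Add(-860, Mul(-1, Mul(Mul(Pow(-1, -1), Add(-2, Mul(-1, -1))), Add(Add(-4, -7), -5)))) = Add(-860, Mul(-1, Mul(Mul(-1, Add(-2, 1)), Add(-11, -5)))) = Add(-860, Mul(-1, Mul(Mul(-1, -1), -16))) = Add(-860, Mul(-1, Mul(1, -16))) = Add(-860, Mul(-1, -16)) = Add(-860, 16) = -844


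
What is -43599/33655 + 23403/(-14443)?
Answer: -1417328322/486079165 ≈ -2.9158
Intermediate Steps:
-43599/33655 + 23403/(-14443) = -43599*1/33655 + 23403*(-1/14443) = -43599/33655 - 23403/14443 = -1417328322/486079165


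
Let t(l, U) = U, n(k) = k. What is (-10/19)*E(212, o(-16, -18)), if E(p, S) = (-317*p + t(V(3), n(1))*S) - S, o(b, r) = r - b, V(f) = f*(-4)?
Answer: 672040/19 ≈ 35371.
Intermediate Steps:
V(f) = -4*f
E(p, S) = -317*p (E(p, S) = (-317*p + 1*S) - S = (-317*p + S) - S = (S - 317*p) - S = -317*p)
(-10/19)*E(212, o(-16, -18)) = (-10/19)*(-317*212) = -10*1/19*(-67204) = -10/19*(-67204) = 672040/19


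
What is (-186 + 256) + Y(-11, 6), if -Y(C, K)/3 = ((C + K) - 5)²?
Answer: -230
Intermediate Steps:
Y(C, K) = -3*(-5 + C + K)² (Y(C, K) = -3*((C + K) - 5)² = -3*(-5 + C + K)²)
(-186 + 256) + Y(-11, 6) = (-186 + 256) - 3*(-5 - 11 + 6)² = 70 - 3*(-10)² = 70 - 3*100 = 70 - 300 = -230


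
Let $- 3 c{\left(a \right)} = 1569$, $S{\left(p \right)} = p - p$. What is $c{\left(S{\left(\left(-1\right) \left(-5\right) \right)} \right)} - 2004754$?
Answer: $-2005277$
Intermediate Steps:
$S{\left(p \right)} = 0$
$c{\left(a \right)} = -523$ ($c{\left(a \right)} = \left(- \frac{1}{3}\right) 1569 = -523$)
$c{\left(S{\left(\left(-1\right) \left(-5\right) \right)} \right)} - 2004754 = -523 - 2004754 = -2005277$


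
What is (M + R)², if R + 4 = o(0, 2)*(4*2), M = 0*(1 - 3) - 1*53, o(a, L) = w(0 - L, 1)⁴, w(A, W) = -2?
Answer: 5041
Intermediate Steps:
o(a, L) = 16 (o(a, L) = (-2)⁴ = 16)
M = -53 (M = 0*(-2) - 53 = 0 - 53 = -53)
R = 124 (R = -4 + 16*(4*2) = -4 + 16*8 = -4 + 128 = 124)
(M + R)² = (-53 + 124)² = 71² = 5041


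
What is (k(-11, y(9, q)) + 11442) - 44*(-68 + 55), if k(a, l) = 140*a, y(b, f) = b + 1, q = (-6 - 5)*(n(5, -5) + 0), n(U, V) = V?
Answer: 10474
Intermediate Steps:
q = 55 (q = (-6 - 5)*(-5 + 0) = -11*(-5) = 55)
y(b, f) = 1 + b
(k(-11, y(9, q)) + 11442) - 44*(-68 + 55) = (140*(-11) + 11442) - 44*(-68 + 55) = (-1540 + 11442) - 44*(-13) = 9902 + 572 = 10474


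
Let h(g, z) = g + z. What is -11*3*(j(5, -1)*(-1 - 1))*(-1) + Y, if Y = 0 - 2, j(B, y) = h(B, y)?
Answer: -266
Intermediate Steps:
j(B, y) = B + y
Y = -2
-11*3*(j(5, -1)*(-1 - 1))*(-1) + Y = -11*3*((5 - 1)*(-1 - 1))*(-1) - 2 = -11*3*(4*(-2))*(-1) - 2 = -11*3*(-8)*(-1) - 2 = -(-264)*(-1) - 2 = -11*24 - 2 = -264 - 2 = -266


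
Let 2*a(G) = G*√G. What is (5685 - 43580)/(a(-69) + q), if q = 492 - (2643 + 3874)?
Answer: 70251500/11194693 - 402270*I*√69/11194693 ≈ 6.2754 - 0.29849*I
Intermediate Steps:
a(G) = G^(3/2)/2 (a(G) = (G*√G)/2 = G^(3/2)/2)
q = -6025 (q = 492 - 1*6517 = 492 - 6517 = -6025)
(5685 - 43580)/(a(-69) + q) = (5685 - 43580)/((-69)^(3/2)/2 - 6025) = -37895/((-69*I*√69)/2 - 6025) = -37895/(-69*I*√69/2 - 6025) = -37895/(-6025 - 69*I*√69/2)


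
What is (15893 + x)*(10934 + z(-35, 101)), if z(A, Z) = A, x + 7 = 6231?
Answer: 241053183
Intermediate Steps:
x = 6224 (x = -7 + 6231 = 6224)
(15893 + x)*(10934 + z(-35, 101)) = (15893 + 6224)*(10934 - 35) = 22117*10899 = 241053183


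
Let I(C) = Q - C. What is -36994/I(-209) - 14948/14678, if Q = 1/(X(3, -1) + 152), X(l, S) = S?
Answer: -20616111653/115809420 ≈ -178.02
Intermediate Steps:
Q = 1/151 (Q = 1/(-1 + 152) = 1/151 ≈ 0.0066225)
I(C) = 1/151 - C
-36994/I(-209) - 14948/14678 = -36994/(1/151 - 1*(-209)) - 14948/14678 = -36994/(1/151 + 209) - 14948*1/14678 = -36994/31560/151 - 7474/7339 = -36994*151/31560 - 7474/7339 = -2793047/15780 - 7474/7339 = -20616111653/115809420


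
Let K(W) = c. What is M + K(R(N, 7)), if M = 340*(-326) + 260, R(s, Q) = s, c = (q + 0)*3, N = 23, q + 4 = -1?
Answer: -110595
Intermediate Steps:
q = -5 (q = -4 - 1 = -5)
c = -15 (c = (-5 + 0)*3 = -5*3 = -15)
K(W) = -15
M = -110580 (M = -110840 + 260 = -110580)
M + K(R(N, 7)) = -110580 - 15 = -110595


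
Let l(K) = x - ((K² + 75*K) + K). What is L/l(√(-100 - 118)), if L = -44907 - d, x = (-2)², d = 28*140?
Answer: -5419797/654226 - 927713*I*√218/327113 ≈ -8.2843 - 41.874*I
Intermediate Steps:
d = 3920
x = 4
l(K) = 4 - K² - 76*K (l(K) = 4 - ((K² + 75*K) + K) = 4 - (K² + 76*K) = 4 + (-K² - 76*K) = 4 - K² - 76*K)
L = -48827 (L = -44907 - 1*3920 = -44907 - 3920 = -48827)
L/l(√(-100 - 118)) = -48827/(4 - (√(-100 - 118))² - 76*√(-100 - 118)) = -48827/(4 - (√(-218))² - 76*I*√218) = -48827/(4 - (I*√218)² - 76*I*√218) = -48827/(4 - 1*(-218) - 76*I*√218) = -48827/(4 + 218 - 76*I*√218) = -48827/(222 - 76*I*√218)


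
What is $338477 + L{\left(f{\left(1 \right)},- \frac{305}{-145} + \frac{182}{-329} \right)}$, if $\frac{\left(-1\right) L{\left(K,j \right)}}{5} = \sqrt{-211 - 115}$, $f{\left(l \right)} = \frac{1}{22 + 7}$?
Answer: $338477 - 5 i \sqrt{326} \approx 3.3848 \cdot 10^{5} - 90.277 i$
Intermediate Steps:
$f{\left(l \right)} = \frac{1}{29}$
$L{\left(K,j \right)} = - 5 i \sqrt{326}$ ($L{\left(K,j \right)} = - 5 \sqrt{-211 - 115} = - 5 \sqrt{-326} = - 5 i \sqrt{326}$)
$338477 + L{\left(f{\left(1 \right)},- \frac{305}{-145} + \frac{182}{-329} \right)} = 338477 - 5 i \sqrt{326}$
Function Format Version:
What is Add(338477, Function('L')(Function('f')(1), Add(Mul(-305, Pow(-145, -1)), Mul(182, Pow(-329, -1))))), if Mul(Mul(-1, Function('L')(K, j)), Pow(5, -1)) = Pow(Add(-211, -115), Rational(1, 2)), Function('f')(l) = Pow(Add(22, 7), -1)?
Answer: Add(338477, Mul(-5, I, Pow(326, Rational(1, 2)))) ≈ Add(3.3848e+5, Mul(-90.277, I))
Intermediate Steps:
Function('f')(l) = Rational(1, 29) (Function('f')(l) = Pow(29, -1) = Rational(1, 29))
Function('L')(K, j) = Mul(-5, I, Pow(326, Rational(1, 2))) (Function('L')(K, j) = Mul(-5, Pow(Add(-211, -115), Rational(1, 2))) = Mul(-5, Pow(-326, Rational(1, 2))) = Mul(-5, Mul(I, Pow(326, Rational(1, 2)))) = Mul(-5, I, Pow(326, Rational(1, 2))))
Add(338477, Function('L')(Function('f')(1), Add(Mul(-305, Pow(-145, -1)), Mul(182, Pow(-329, -1))))) = Add(338477, Mul(-5, I, Pow(326, Rational(1, 2))))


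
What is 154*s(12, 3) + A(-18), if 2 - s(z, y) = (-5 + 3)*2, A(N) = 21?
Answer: 945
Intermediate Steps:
s(z, y) = 6 (s(z, y) = 2 - (-5 + 3)*2 = 2 - (-2)*2 = 2 - 1*(-4) = 2 + 4 = 6)
154*s(12, 3) + A(-18) = 154*6 + 21 = 924 + 21 = 945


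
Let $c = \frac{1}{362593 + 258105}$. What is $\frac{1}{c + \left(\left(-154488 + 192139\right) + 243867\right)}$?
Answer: $\frac{620698}{174737659565} \approx 3.5522 \cdot 10^{-6}$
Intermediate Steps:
$c = \frac{1}{620698} \approx 1.6111 \cdot 10^{-6}$
$\frac{1}{c + \left(\left(-154488 + 192139\right) + 243867\right)} = \frac{1}{\frac{1}{620698} + \left(\left(-154488 + 192139\right) + 243867\right)} = \frac{1}{\frac{1}{620698} + \left(37651 + 243867\right)} = \frac{1}{\frac{1}{620698} + 281518} = \frac{1}{\frac{174737659565}{620698}} = \frac{620698}{174737659565}$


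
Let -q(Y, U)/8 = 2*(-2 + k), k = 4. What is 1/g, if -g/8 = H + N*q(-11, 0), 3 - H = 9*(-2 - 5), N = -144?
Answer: -1/37392 ≈ -2.6744e-5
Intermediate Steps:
q(Y, U) = -32 (q(Y, U) = -16*(-2 + 4) = -16*2 = -8*4 = -32)
H = 66 (H = 3 - 9*(-2 - 5) = 3 - 9*(-7) = 3 - 1*(-63) = 3 + 63 = 66)
g = -37392 (g = -8*(66 - 144*(-32)) = -8*(66 + 4608) = -8*4674 = -37392)
1/g = 1/(-37392) = -1/37392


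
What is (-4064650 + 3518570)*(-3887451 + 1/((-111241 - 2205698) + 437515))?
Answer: 124679769005859625/58732 ≈ 2.1229e+12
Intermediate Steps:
(-4064650 + 3518570)*(-3887451 + 1/((-111241 - 2205698) + 437515)) = -546080*(-3887451 + 1/(-2316939 + 437515)) = -546080*(-3887451 + 1/(-1879424)) = -546080*(-3887451 - 1/1879424) = -546080*(-7306168708225/1879424) = 124679769005859625/58732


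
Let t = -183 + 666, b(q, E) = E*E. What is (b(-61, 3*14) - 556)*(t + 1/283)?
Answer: 165121520/283 ≈ 5.8347e+5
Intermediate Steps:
b(q, E) = E²
t = 483
(b(-61, 3*14) - 556)*(t + 1/283) = ((3*14)² - 556)*(483 + 1/283) = (42² - 556)*(483 + 1/283) = (1764 - 556)*(136690/283) = 1208*(136690/283) = 165121520/283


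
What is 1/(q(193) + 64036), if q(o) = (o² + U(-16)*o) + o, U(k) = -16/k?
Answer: 1/101671 ≈ 9.8356e-6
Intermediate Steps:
q(o) = o² + 2*o (q(o) = (o² + (-16/(-16))*o) + o = (o² + (-16*(-1/16))*o) + o = (o² + 1*o) + o = (o² + o) + o = (o + o²) + o = o² + 2*o)
1/(q(193) + 64036) = 1/(193*(2 + 193) + 64036) = 1/(193*195 + 64036) = 1/(37635 + 64036) = 1/101671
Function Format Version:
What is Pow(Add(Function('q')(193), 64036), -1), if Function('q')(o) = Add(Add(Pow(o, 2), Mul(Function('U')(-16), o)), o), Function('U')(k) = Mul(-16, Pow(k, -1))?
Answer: Rational(1, 101671) ≈ 9.8356e-6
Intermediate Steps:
Function('q')(o) = Add(Pow(o, 2), Mul(2, o)) (Function('q')(o) = Add(Add(Pow(o, 2), Mul(Mul(-16, Pow(-16, -1)), o)), o) = Add(Add(Pow(o, 2), Mul(Mul(-16, Rational(-1, 16)), o)), o) = Add(Add(Pow(o, 2), Mul(1, o)), o) = Add(Add(Pow(o, 2), o), o) = Add(Add(o, Pow(o, 2)), o) = Add(Pow(o, 2), Mul(2, o)))
Pow(Add(Function('q')(193), 64036), -1) = Pow(Add(Mul(193, Add(2, 193)), 64036), -1) = Pow(Add(Mul(193, 195), 64036), -1) = Pow(Add(37635, 64036), -1) = Pow(101671, -1) = Rational(1, 101671)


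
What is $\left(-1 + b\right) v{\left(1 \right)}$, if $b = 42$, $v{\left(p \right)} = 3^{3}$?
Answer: $1107$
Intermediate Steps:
$v{\left(p \right)} = 27$
$\left(-1 + b\right) v{\left(1 \right)} = \left(-1 + 42\right) 27 = 41 \cdot 27 = 1107$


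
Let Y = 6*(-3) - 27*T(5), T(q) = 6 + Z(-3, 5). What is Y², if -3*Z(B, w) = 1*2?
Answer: 26244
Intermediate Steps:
Z(B, w) = -⅔ (Z(B, w) = -2/3 = -⅓*2 = -⅔)
T(q) = 16/3 (T(q) = 6 - ⅔ = 16/3)
Y = -162 (Y = 6*(-3) - 27*16/3 = -18 - 144 = -162)
Y² = (-162)² = 26244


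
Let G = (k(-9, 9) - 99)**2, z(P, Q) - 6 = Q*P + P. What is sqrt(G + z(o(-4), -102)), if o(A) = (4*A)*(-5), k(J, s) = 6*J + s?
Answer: sqrt(12662) ≈ 112.53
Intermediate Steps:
k(J, s) = s + 6*J
o(A) = -20*A
z(P, Q) = 6 + P + P*Q (z(P, Q) = 6 + (Q*P + P) = 6 + (P*Q + P) = 6 + (P + P*Q) = 6 + P + P*Q)
G = 20736 (G = ((9 + 6*(-9)) - 99)**2 = ((9 - 54) - 99)**2 = (-45 - 99)**2 = (-144)**2 = 20736)
sqrt(G + z(o(-4), -102)) = sqrt(20736 + (6 - 20*(-4) - 20*(-4)*(-102))) = sqrt(20736 + (6 + 80 + 80*(-102))) = sqrt(20736 + (6 + 80 - 8160)) = sqrt(20736 - 8074) = sqrt(12662)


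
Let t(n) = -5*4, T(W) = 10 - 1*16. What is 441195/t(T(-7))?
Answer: -88239/4 ≈ -22060.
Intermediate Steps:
T(W) = -6 (T(W) = 10 - 16 = -6)
t(n) = -20
441195/t(T(-7)) = 441195/(-20) = 441195*(-1/20) = -88239/4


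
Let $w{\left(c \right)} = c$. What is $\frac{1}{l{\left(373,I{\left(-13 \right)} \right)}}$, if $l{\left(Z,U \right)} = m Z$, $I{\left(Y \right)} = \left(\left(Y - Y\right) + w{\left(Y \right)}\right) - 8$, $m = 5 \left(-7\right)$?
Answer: $- \frac{1}{13055} \approx -7.6599 \cdot 10^{-5}$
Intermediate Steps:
$m = -35$
$I{\left(Y \right)} = -8 + Y$ ($I{\left(Y \right)} = \left(\left(Y - Y\right) + Y\right) - 8 = \left(0 + Y\right) - 8 = Y - 8 = -8 + Y$)
$l{\left(Z,U \right)} = - 35 Z$
$\frac{1}{l{\left(373,I{\left(-13 \right)} \right)}} = \frac{1}{\left(-35\right) 373} = \frac{1}{-13055} = - \frac{1}{13055}$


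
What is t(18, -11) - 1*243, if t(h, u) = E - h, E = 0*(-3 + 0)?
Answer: -261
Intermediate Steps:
E = 0 (E = 0*(-3) = 0)
t(h, u) = -h (t(h, u) = 0 - h = -h)
t(18, -11) - 1*243 = -1*18 - 1*243 = -18 - 243 = -261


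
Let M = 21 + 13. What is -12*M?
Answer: -408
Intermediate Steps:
M = 34
-12*M = -12*34 = -408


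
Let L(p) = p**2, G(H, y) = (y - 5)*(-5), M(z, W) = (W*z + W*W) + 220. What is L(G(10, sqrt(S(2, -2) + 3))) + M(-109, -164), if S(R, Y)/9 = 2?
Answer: 46142 - 250*sqrt(21) ≈ 44996.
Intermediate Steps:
M(z, W) = 220 + W**2 + W*z (M(z, W) = (W*z + W**2) + 220 = (W**2 + W*z) + 220 = 220 + W**2 + W*z)
S(R, Y) = 18 (S(R, Y) = 9*2 = 18)
G(H, y) = 25 - 5*y (G(H, y) = (-5 + y)*(-5) = 25 - 5*y)
L(G(10, sqrt(S(2, -2) + 3))) + M(-109, -164) = (25 - 5*sqrt(18 + 3))**2 + (220 + (-164)**2 - 164*(-109)) = (25 - 5*sqrt(21))**2 + (220 + 26896 + 17876) = (25 - 5*sqrt(21))**2 + 44992 = 44992 + (25 - 5*sqrt(21))**2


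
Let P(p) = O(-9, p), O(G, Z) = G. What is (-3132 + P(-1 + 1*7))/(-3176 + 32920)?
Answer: -3141/29744 ≈ -0.10560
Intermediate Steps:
P(p) = -9
(-3132 + P(-1 + 1*7))/(-3176 + 32920) = (-3132 - 9)/(-3176 + 32920) = -3141/29744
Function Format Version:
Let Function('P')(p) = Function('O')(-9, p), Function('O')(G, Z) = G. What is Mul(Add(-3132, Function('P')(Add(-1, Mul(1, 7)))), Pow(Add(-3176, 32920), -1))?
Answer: Rational(-3141, 29744) ≈ -0.10560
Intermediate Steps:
Function('P')(p) = -9
Mul(Add(-3132, Function('P')(Add(-1, Mul(1, 7)))), Pow(Add(-3176, 32920), -1)) = Mul(Add(-3132, -9), Pow(Add(-3176, 32920), -1)) = Mul(-3141, Pow(29744, -1)) = Mul(-3141, Rational(1, 29744)) = Rational(-3141, 29744)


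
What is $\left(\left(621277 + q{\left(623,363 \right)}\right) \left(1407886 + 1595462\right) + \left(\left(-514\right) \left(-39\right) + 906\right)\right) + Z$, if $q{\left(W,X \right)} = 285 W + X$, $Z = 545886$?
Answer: $2400261271698$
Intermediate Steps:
$q{\left(W,X \right)} = X + 285 W$
$\left(\left(621277 + q{\left(623,363 \right)}\right) \left(1407886 + 1595462\right) + \left(\left(-514\right) \left(-39\right) + 906\right)\right) + Z = \left(\left(621277 + \left(363 + 285 \cdot 623\right)\right) \left(1407886 + 1595462\right) + \left(\left(-514\right) \left(-39\right) + 906\right)\right) + 545886 = \left(\left(621277 + \left(363 + 177555\right)\right) 3003348 + \left(20046 + 906\right)\right) + 545886 = \left(\left(621277 + 177918\right) 3003348 + 20952\right) + 545886 = \left(799195 \cdot 3003348 + 20952\right) + 545886 = \left(2400260704860 + 20952\right) + 545886 = 2400260725812 + 545886 = 2400261271698$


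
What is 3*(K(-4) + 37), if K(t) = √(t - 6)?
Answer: 111 + 3*I*√10 ≈ 111.0 + 9.4868*I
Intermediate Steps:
K(t) = √(-6 + t)
3*(K(-4) + 37) = 3*(√(-6 - 4) + 37) = 3*(√(-10) + 37) = 3*(I*√10 + 37) = 3*(37 + I*√10) = 111 + 3*I*√10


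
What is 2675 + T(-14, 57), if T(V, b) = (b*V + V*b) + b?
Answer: 1136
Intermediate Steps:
T(V, b) = b + 2*V*b (T(V, b) = (V*b + V*b) + b = 2*V*b + b = b + 2*V*b)
2675 + T(-14, 57) = 2675 + 57*(1 + 2*(-14)) = 2675 + 57*(1 - 28) = 2675 + 57*(-27) = 2675 - 1539 = 1136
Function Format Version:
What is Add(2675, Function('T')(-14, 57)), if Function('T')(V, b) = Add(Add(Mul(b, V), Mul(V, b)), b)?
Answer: 1136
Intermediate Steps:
Function('T')(V, b) = Add(b, Mul(2, V, b)) (Function('T')(V, b) = Add(Add(Mul(V, b), Mul(V, b)), b) = Add(Mul(2, V, b), b) = Add(b, Mul(2, V, b)))
Add(2675, Function('T')(-14, 57)) = Add(2675, Mul(57, Add(1, Mul(2, -14)))) = Add(2675, Mul(57, Add(1, -28))) = Add(2675, Mul(57, -27)) = Add(2675, -1539) = 1136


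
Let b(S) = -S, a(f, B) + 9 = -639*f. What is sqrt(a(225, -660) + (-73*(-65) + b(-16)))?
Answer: 3*I*sqrt(15447) ≈ 372.86*I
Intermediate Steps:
a(f, B) = -9 - 639*f
sqrt(a(225, -660) + (-73*(-65) + b(-16))) = sqrt((-9 - 639*225) + (-73*(-65) - 1*(-16))) = sqrt((-9 - 143775) + (4745 + 16)) = sqrt(-143784 + 4761) = sqrt(-139023) = 3*I*sqrt(15447)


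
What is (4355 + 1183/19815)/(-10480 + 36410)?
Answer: 43147754/256901475 ≈ 0.16795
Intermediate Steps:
(4355 + 1183/19815)/(-10480 + 36410) = (4355 + 1183*(1/19815))/25930 = (4355 + 1183/19815)*(1/25930) = (86295508/19815)*(1/25930) = 43147754/256901475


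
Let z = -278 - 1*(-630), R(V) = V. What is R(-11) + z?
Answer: 341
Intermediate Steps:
z = 352 (z = -278 + 630 = 352)
R(-11) + z = -11 + 352 = 341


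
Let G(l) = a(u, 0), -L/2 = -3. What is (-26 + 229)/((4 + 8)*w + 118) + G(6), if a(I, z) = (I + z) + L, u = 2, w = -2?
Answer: 955/94 ≈ 10.160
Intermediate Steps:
L = 6 (L = -2*(-3) = 6)
a(I, z) = 6 + I + z (a(I, z) = (I + z) + 6 = 6 + I + z)
G(l) = 8 (G(l) = 6 + 2 + 0 = 8)
(-26 + 229)/((4 + 8)*w + 118) + G(6) = (-26 + 229)/((4 + 8)*(-2) + 118) + 8 = 203/(12*(-2) + 118) + 8 = 203/(-24 + 118) + 8 = 203/94 + 8 = 955/94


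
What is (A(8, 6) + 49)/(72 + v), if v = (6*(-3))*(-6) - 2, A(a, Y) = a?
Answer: 57/178 ≈ 0.32022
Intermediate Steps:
v = 106 (v = -18*(-6) - 2 = 108 - 2 = 106)
(A(8, 6) + 49)/(72 + v) = (8 + 49)/(72 + 106) = 57/178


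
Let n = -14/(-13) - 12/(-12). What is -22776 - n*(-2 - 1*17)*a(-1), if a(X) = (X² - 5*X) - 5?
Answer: -295575/13 ≈ -22737.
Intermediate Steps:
a(X) = -5 + X² - 5*X
n = 27/13 (n = -14*(-1/13) - 12*(-1/12) = 14/13 + 1 = 27/13 ≈ 2.0769)
-22776 - n*(-2 - 1*17)*a(-1) = -22776 - 27*(-2 - 1*17)/13*(-5 + (-1)² - 5*(-1)) = -22776 - 27*(-2 - 17)/13*(-5 + 1 + 5) = -22776 - (27/13)*(-19) = -22776 - (-513)/13 = -22776 - 1*(-513/13) = -22776 + 513/13 = -295575/13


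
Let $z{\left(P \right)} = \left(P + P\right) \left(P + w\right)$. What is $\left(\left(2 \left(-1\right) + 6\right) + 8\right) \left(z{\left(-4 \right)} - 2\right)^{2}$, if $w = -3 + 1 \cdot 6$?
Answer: $432$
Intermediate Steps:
$w = 3$ ($w = -3 + 6 = 3$)
$z{\left(P \right)} = 2 P \left(3 + P\right)$ ($z{\left(P \right)} = \left(P + P\right) \left(P + 3\right) = 2 P \left(3 + P\right)$)
$\left(\left(2 \left(-1\right) + 6\right) + 8\right) \left(z{\left(-4 \right)} - 2\right)^{2} = \left(\left(2 \left(-1\right) + 6\right) + 8\right) \left(2 \left(-4\right) \left(3 - 4\right) - 2\right)^{2} = \left(\left(-2 + 6\right) + 8\right) \left(2 \left(-4\right) \left(-1\right) - 2\right)^{2} = \left(4 + 8\right) \left(8 - 2\right)^{2} = 12 \cdot 6^{2} = 12 \cdot 36 = 432$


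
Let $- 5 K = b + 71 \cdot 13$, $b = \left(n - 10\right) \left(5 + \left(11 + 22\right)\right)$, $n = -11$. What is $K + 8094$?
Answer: $8069$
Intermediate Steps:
$b = -798$ ($b = \left(-11 - 10\right) \left(5 + \left(11 + 22\right)\right) = - 21 \left(5 + 33\right) = \left(-21\right) 38 = -798$)
$K = -25$ ($K = - \frac{-798 + 71 \cdot 13}{5} = - \frac{-798 + 923}{5} = \left(- \frac{1}{5}\right) 125 = -25$)
$K + 8094 = -25 + 8094 = 8069$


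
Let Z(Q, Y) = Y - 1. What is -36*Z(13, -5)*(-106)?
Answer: -22896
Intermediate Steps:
Z(Q, Y) = -1 + Y
-36*Z(13, -5)*(-106) = -36*(-1 - 5)*(-106) = -36*(-6)*(-106) = 216*(-106) = -22896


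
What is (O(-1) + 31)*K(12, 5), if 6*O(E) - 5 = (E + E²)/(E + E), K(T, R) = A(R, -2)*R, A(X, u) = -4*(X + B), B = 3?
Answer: -15280/3 ≈ -5093.3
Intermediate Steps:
A(X, u) = -12 - 4*X (A(X, u) = -4*(X + 3) = -4*(3 + X) = -12 - 4*X)
K(T, R) = R*(-12 - 4*R) (K(T, R) = (-12 - 4*R)*R = R*(-12 - 4*R))
O(E) = ⅚ + (E + E²)/(12*E) (O(E) = ⅚ + ((E + E²)/(E + E))/6 = ⅚ + ((E + E²)/((2*E)))/6 = ⅚ + ((E + E²)*(1/(2*E)))/6 = ⅚ + ((E + E²)/(2*E))/6 = ⅚ + (E + E²)/(12*E))
(O(-1) + 31)*K(12, 5) = ((11/12 + (1/12)*(-1)) + 31)*(-4*5*(3 + 5)) = ((11/12 - 1/12) + 31)*(-4*5*8) = (⅚ + 31)*(-160) = (191/6)*(-160) = -15280/3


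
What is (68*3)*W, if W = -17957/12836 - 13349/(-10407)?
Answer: -264022495/11132021 ≈ -23.717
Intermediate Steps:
W = -15530735/133584252 (W = -17957*1/12836 - 13349*(-1/10407) = -17957/12836 + 13349/10407 = -15530735/133584252 ≈ -0.11626)
(68*3)*W = (68*3)*(-15530735/133584252) = 204*(-15530735/133584252) = -264022495/11132021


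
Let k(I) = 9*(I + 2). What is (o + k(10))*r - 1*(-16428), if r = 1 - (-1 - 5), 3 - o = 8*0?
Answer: 17205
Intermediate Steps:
o = 3 (o = 3 - 8*0 = 3 - 1*0 = 3 + 0 = 3)
r = 7 (r = 1 - 1*(-6) = 1 + 6 = 7)
k(I) = 18 + 9*I (k(I) = 9*(2 + I) = 18 + 9*I)
(o + k(10))*r - 1*(-16428) = (3 + (18 + 9*10))*7 - 1*(-16428) = (3 + (18 + 90))*7 + 16428 = (3 + 108)*7 + 16428 = 111*7 + 16428 = 777 + 16428 = 17205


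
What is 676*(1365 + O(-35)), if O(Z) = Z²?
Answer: 1750840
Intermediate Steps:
676*(1365 + O(-35)) = 676*(1365 + (-35)²) = 676*(1365 + 1225) = 676*2590 = 1750840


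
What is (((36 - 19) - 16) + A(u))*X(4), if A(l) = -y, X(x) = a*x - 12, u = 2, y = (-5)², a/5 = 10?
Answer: -4512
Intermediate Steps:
a = 50 (a = 5*10 = 50)
y = 25
X(x) = -12 + 50*x (X(x) = 50*x - 12 = -12 + 50*x)
A(l) = -25 (A(l) = -1*25 = -25)
(((36 - 19) - 16) + A(u))*X(4) = (((36 - 19) - 16) - 25)*(-12 + 50*4) = ((17 - 16) - 25)*(-12 + 200) = (1 - 25)*188 = -24*188 = -4512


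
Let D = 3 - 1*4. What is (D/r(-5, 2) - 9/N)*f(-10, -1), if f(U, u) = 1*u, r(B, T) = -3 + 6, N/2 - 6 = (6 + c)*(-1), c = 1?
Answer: -25/6 ≈ -4.1667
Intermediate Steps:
N = -2 (N = 12 + 2*((6 + 1)*(-1)) = 12 + 2*(7*(-1)) = 12 + 2*(-7) = 12 - 14 = -2)
D = -1 (D = 3 - 4 = -1)
r(B, T) = 3
f(U, u) = u
(D/r(-5, 2) - 9/N)*f(-10, -1) = (-1/3 - 9/(-2))*(-1) = (-1*⅓ - 9*(-½))*(-1) = (-⅓ + 9/2)*(-1) = (25/6)*(-1) = -25/6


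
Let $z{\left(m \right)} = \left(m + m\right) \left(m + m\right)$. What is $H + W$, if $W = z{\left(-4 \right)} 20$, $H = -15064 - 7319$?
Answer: $-21103$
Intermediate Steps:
$H = -22383$ ($H = -15064 - 7319 = -22383$)
$z{\left(m \right)} = 4 m^{2}$ ($z{\left(m \right)} = 2 m 2 m = 4 m^{2}$)
$W = 1280$ ($W = 4 \left(-4\right)^{2} \cdot 20 = 4 \cdot 16 \cdot 20 = 64 \cdot 20 = 1280$)
$H + W = -22383 + 1280 = -21103$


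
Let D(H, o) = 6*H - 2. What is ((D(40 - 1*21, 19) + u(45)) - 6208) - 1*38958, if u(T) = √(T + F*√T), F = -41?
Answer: -45054 + √(45 - 123*√5) ≈ -45054.0 + 15.167*I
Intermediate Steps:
D(H, o) = -2 + 6*H
u(T) = √(T - 41*√T)
((D(40 - 1*21, 19) + u(45)) - 6208) - 1*38958 = (((-2 + 6*(40 - 1*21)) + √(45 - 123*√5)) - 6208) - 1*38958 = (((-2 + 6*(40 - 21)) + √(45 - 123*√5)) - 6208) - 38958 = (((-2 + 6*19) + √(45 - 123*√5)) - 6208) - 38958 = (((-2 + 114) + √(45 - 123*√5)) - 6208) - 38958 = ((112 + √(45 - 123*√5)) - 6208) - 38958 = (-6096 + √(45 - 123*√5)) - 38958 = -45054 + √(45 - 123*√5)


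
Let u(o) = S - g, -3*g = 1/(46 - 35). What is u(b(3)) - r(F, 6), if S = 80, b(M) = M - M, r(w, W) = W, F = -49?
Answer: 2443/33 ≈ 74.030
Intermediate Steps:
b(M) = 0
g = -1/33 (g = -1/(3*(46 - 35)) = -⅓/11 = -⅓*1/11 = -1/33 ≈ -0.030303)
u(o) = 2641/33 (u(o) = 80 - 1*(-1/33) = 80 + 1/33 = 2641/33)
u(b(3)) - r(F, 6) = 2641/33 - 1*6 = 2641/33 - 6 = 2443/33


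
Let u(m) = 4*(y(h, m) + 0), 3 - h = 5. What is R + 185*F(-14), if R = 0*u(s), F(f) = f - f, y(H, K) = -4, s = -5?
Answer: 0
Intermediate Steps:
h = -2 (h = 3 - 1*5 = 3 - 5 = -2)
u(m) = -16 (u(m) = 4*(-4 + 0) = 4*(-4) = -16)
F(f) = 0
R = 0 (R = 0*(-16) = 0)
R + 185*F(-14) = 0 + 185*0 = 0 + 0 = 0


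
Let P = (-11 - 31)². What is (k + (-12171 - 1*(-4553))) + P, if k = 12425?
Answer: 6571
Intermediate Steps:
P = 1764 (P = (-42)² = 1764)
(k + (-12171 - 1*(-4553))) + P = (12425 + (-12171 - 1*(-4553))) + 1764 = (12425 + (-12171 + 4553)) + 1764 = (12425 - 7618) + 1764 = 4807 + 1764 = 6571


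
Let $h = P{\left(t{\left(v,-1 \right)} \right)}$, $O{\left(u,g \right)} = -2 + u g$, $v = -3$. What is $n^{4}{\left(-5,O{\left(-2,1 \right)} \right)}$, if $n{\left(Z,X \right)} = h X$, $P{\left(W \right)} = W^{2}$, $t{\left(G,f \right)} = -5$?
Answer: $100000000$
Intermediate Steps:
$O{\left(u,g \right)} = -2 + g u$
$h = 25$ ($h = \left(-5\right)^{2} = 25$)
$n{\left(Z,X \right)} = 25 X$
$n^{4}{\left(-5,O{\left(-2,1 \right)} \right)} = \left(25 \left(-2 + 1 \left(-2\right)\right)\right)^{4} = \left(25 \left(-2 - 2\right)\right)^{4} = \left(25 \left(-4\right)\right)^{4} = \left(-100\right)^{4} = 100000000$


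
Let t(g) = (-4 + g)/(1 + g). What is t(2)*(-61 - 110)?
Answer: 114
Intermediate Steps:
t(g) = (-4 + g)/(1 + g)
t(2)*(-61 - 110) = ((-4 + 2)/(1 + 2))*(-61 - 110) = (-2/3)*(-171) = ((⅓)*(-2))*(-171) = -⅔*(-171) = 114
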